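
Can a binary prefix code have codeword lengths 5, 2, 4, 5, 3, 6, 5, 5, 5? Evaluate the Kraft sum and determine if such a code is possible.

With common denominator 2^6 = 64: Σ 2^(−ℓᵢ) = 2/64 + 16/64 + 4/64 + 2/64 + 8/64 + 1/64 + 2/64 + 2/64 + 2/64 = 39/64 = 0.609375.
Kraft's inequality requires Σ ≤ 1; here Σ = 0.609375 ≤ 1, so such a prefix code exists.

0.609375; yes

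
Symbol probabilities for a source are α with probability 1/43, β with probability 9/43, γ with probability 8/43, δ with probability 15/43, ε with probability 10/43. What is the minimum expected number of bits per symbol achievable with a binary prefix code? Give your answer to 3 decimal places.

Repeatedly combine the two least-probable nodes; the expected code length is the sum of the merged weights.
merge 1/43 + 8/43 → 9/43
merge 9/43 + 9/43 → 18/43
merge 10/43 + 15/43 → 25/43
merge 18/43 + 25/43 → 1
L = 9/43 + 18/43 + 25/43 + 1 = 95/43 ≈ 2.209 bits/symbol.

2.209 bits/symbol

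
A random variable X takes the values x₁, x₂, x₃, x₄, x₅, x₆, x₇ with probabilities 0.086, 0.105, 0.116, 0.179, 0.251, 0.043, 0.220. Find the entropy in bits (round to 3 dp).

H = −Σ pᵢ log₂ pᵢ.
−0.086·log₂(0.086) = 0.3044
−0.105·log₂(0.105) = 0.3414
−0.116·log₂(0.116) = 0.3605
−0.179·log₂(0.179) = 0.4443
−0.251·log₂(0.251) = 0.5006
−0.043·log₂(0.043) = 0.1952
−0.220·log₂(0.220) = 0.4806
Sum ≈ 2.6269 → 2.627 bits.

2.627 bits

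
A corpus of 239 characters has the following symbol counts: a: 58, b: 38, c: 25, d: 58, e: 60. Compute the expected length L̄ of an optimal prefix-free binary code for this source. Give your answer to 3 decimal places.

2.264 bits/symbol

Probabilities are the counts divided by 239.
Repeatedly combine the two least-probable nodes; the expected code length is the sum of the merged weights.
merge 25/239 + 38/239 → 63/239
merge 58/239 + 58/239 → 116/239
merge 60/239 + 63/239 → 123/239
merge 116/239 + 123/239 → 1
L = 63/239 + 116/239 + 123/239 + 1 = 541/239 ≈ 2.264 bits/symbol.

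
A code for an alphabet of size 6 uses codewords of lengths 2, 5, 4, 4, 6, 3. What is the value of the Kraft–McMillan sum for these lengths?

0.546875

With common denominator 2^6 = 64: Σ 2^(−ℓᵢ) = 16/64 + 2/64 + 4/64 + 4/64 + 1/64 + 8/64 = 35/64 = 0.546875.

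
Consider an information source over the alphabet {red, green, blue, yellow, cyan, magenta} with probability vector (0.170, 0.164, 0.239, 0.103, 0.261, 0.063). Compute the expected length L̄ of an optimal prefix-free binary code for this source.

2.496 bits/symbol

Repeatedly combine the two least-probable nodes; the expected code length is the sum of the merged weights.
merge 63/1000 + 103/1000 → 83/500
merge 41/250 + 83/500 → 33/100
merge 17/100 + 239/1000 → 409/1000
merge 261/1000 + 33/100 → 591/1000
merge 409/1000 + 591/1000 → 1
L = 83/500 + 33/100 + 409/1000 + 591/1000 + 1 = 312/125 = 2.496 bits/symbol.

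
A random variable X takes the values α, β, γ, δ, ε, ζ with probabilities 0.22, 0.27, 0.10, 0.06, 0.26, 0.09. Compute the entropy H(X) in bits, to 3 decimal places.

H = −Σ pᵢ log₂ pᵢ.
−0.22·log₂(0.22) = 0.4806
−0.27·log₂(0.27) = 0.5100
−0.10·log₂(0.10) = 0.3322
−0.06·log₂(0.06) = 0.2435
−0.26·log₂(0.26) = 0.5053
−0.09·log₂(0.09) = 0.3127
Sum ≈ 2.3843 → 2.384 bits.

2.384 bits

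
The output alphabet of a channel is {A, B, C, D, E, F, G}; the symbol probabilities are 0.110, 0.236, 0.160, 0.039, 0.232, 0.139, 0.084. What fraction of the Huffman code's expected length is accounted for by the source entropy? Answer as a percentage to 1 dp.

99.1%

Entropy H = −Σ p log₂ p ≈ 2.6324 bits.
Huffman merges: 39/1000+21/250→123/1000; 11/100+123/1000→233/1000; 139/1000+4/25→299/1000; 29/125+233/1000→93/200; 59/250+299/1000→107/200; 93/200+107/200→1. L = 531/200 ≈ 2.6550.
Efficiency = H/L = 2.6324/2.6550 = 99.1%.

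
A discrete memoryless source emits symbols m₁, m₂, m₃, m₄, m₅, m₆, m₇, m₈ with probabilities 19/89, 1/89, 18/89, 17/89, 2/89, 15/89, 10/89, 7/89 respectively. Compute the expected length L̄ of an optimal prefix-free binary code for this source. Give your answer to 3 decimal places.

Repeatedly combine the two least-probable nodes; the expected code length is the sum of the merged weights.
merge 1/89 + 2/89 → 3/89
merge 3/89 + 7/89 → 10/89
merge 10/89 + 10/89 → 20/89
merge 15/89 + 17/89 → 32/89
merge 18/89 + 19/89 → 37/89
merge 20/89 + 32/89 → 52/89
merge 37/89 + 52/89 → 1
L = 3/89 + 10/89 + 20/89 + 32/89 + 37/89 + 52/89 + 1 = 243/89 ≈ 2.730 bits/symbol.

2.730 bits/symbol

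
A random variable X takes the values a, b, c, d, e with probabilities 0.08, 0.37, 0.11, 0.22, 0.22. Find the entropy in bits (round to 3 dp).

H = −Σ pᵢ log₂ pᵢ.
−0.08·log₂(0.08) = 0.2915
−0.37·log₂(0.37) = 0.5307
−0.11·log₂(0.11) = 0.3503
−0.22·log₂(0.22) = 0.4806
−0.22·log₂(0.22) = 0.4806
Sum ≈ 2.1337 → 2.134 bits.

2.134 bits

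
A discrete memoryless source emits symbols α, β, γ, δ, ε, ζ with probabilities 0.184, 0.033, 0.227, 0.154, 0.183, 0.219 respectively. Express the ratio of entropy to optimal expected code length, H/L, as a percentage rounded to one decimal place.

Entropy H = −Σ p log₂ p ≈ 2.4412 bits.
Huffman merges: 33/1000+77/500→187/1000; 183/1000+23/125→367/1000; 187/1000+219/1000→203/500; 227/1000+367/1000→297/500; 203/500+297/500→1. L = 1277/500 ≈ 2.5540.
Efficiency = H/L = 2.4412/2.5540 = 95.6%.

95.6%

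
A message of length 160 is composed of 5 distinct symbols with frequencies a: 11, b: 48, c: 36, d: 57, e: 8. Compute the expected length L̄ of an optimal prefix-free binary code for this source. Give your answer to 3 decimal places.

2.106 bits/symbol

Probabilities are the counts divided by 160.
Repeatedly combine the two least-probable nodes; the expected code length is the sum of the merged weights.
merge 1/20 + 11/160 → 19/160
merge 19/160 + 9/40 → 11/32
merge 3/10 + 11/32 → 103/160
merge 57/160 + 103/160 → 1
L = 19/160 + 11/32 + 103/160 + 1 = 337/160 ≈ 2.106 bits/symbol.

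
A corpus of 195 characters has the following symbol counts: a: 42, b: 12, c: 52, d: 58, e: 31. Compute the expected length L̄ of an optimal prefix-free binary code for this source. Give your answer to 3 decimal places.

Probabilities are the counts divided by 195.
Repeatedly combine the two least-probable nodes; the expected code length is the sum of the merged weights.
merge 4/65 + 31/195 → 43/195
merge 14/65 + 43/195 → 17/39
merge 4/15 + 58/195 → 22/39
merge 17/39 + 22/39 → 1
L = 43/195 + 17/39 + 22/39 + 1 = 433/195 ≈ 2.221 bits/symbol.

2.221 bits/symbol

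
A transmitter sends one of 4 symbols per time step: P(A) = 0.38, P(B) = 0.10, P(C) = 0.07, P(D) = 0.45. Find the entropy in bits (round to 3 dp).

1.650 bits

H = −Σ pᵢ log₂ pᵢ.
−0.38·log₂(0.38) = 0.5305
−0.10·log₂(0.10) = 0.3322
−0.07·log₂(0.07) = 0.2686
−0.45·log₂(0.45) = 0.5184
Sum ≈ 1.6496 → 1.650 bits.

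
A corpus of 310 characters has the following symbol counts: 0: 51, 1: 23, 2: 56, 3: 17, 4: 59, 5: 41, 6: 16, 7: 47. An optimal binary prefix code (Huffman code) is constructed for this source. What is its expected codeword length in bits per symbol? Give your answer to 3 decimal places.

2.916 bits/symbol

Probabilities are the counts divided by 310.
Repeatedly combine the two least-probable nodes; the expected code length is the sum of the merged weights.
merge 8/155 + 17/310 → 33/310
merge 23/310 + 33/310 → 28/155
merge 41/310 + 47/310 → 44/155
merge 51/310 + 28/155 → 107/310
merge 28/155 + 59/310 → 23/62
merge 44/155 + 107/310 → 39/62
merge 23/62 + 39/62 → 1
L = 33/310 + 28/155 + 44/155 + 107/310 + 23/62 + 39/62 + 1 = 452/155 ≈ 2.916 bits/symbol.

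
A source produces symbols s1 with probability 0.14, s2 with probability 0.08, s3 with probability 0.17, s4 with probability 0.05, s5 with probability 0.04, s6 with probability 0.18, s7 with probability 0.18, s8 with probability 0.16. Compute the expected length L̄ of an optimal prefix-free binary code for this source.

2.9 bits/symbol

Repeatedly combine the two least-probable nodes; the expected code length is the sum of the merged weights.
merge 1/25 + 1/20 → 9/100
merge 2/25 + 9/100 → 17/100
merge 7/50 + 4/25 → 3/10
merge 17/100 + 17/100 → 17/50
merge 9/50 + 9/50 → 9/25
merge 3/10 + 17/50 → 16/25
merge 9/25 + 16/25 → 1
L = 9/100 + 17/100 + 3/10 + 17/50 + 9/25 + 16/25 + 1 = 29/10 = 2.9 bits/symbol.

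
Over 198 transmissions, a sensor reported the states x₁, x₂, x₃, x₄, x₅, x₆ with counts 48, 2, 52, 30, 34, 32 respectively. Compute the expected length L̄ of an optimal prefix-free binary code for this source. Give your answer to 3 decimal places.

Probabilities are the counts divided by 198.
Repeatedly combine the two least-probable nodes; the expected code length is the sum of the merged weights.
merge 1/99 + 5/33 → 16/99
merge 16/99 + 16/99 → 32/99
merge 17/99 + 8/33 → 41/99
merge 26/99 + 32/99 → 58/99
merge 41/99 + 58/99 → 1
L = 16/99 + 32/99 + 41/99 + 58/99 + 1 = 82/33 ≈ 2.485 bits/symbol.

2.485 bits/symbol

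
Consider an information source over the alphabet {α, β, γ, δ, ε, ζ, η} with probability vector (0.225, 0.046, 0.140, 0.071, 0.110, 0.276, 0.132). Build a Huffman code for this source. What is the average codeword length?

2.616 bits/symbol

Repeatedly combine the two least-probable nodes; the expected code length is the sum of the merged weights.
merge 23/500 + 71/1000 → 117/1000
merge 11/100 + 117/1000 → 227/1000
merge 33/250 + 7/50 → 34/125
merge 9/40 + 227/1000 → 113/250
merge 34/125 + 69/250 → 137/250
merge 113/250 + 137/250 → 1
L = 117/1000 + 227/1000 + 34/125 + 113/250 + 137/250 + 1 = 327/125 = 2.616 bits/symbol.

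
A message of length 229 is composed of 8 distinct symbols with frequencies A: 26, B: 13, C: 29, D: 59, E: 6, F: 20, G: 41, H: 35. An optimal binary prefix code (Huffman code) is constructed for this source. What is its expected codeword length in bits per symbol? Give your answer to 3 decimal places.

Probabilities are the counts divided by 229.
Repeatedly combine the two least-probable nodes; the expected code length is the sum of the merged weights.
merge 6/229 + 13/229 → 19/229
merge 19/229 + 20/229 → 39/229
merge 26/229 + 29/229 → 55/229
merge 35/229 + 39/229 → 74/229
merge 41/229 + 55/229 → 96/229
merge 59/229 + 74/229 → 133/229
merge 96/229 + 133/229 → 1
L = 19/229 + 39/229 + 55/229 + 74/229 + 96/229 + 133/229 + 1 = 645/229 ≈ 2.817 bits/symbol.

2.817 bits/symbol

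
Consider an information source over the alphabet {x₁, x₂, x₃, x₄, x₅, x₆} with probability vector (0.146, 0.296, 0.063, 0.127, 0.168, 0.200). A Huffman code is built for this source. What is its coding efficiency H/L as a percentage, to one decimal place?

97.9%

Entropy H = −Σ p log₂ p ≈ 2.4513 bits.
Huffman merges: 63/1000+127/1000→19/100; 73/500+21/125→157/500; 19/100+1/5→39/100; 37/125+157/500→61/100; 39/100+61/100→1. L = 313/125 ≈ 2.5040.
Efficiency = H/L = 2.4513/2.5040 = 97.9%.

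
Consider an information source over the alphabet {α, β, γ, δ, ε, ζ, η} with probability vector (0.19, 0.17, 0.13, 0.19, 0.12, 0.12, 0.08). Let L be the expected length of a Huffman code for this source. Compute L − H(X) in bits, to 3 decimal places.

Entropy H = −Σ p log₂ p ≈ 2.7533 bits.
Huffman merges: 2/25+3/25→1/5; 3/25+13/100→1/4; 17/100+19/100→9/25; 19/100+1/5→39/100; 1/4+9/25→61/100; 39/100+61/100→1. L = 281/100 ≈ 2.8100.
L − H = 2.8100 − 2.7533 = 0.057 bits.

0.057 bits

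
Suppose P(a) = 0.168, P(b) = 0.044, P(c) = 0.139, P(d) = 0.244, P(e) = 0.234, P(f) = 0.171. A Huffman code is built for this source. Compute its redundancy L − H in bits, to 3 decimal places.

Entropy H = −Σ p log₂ p ≈ 2.4489 bits.
Huffman merges: 11/250+139/1000→183/1000; 21/125+171/1000→339/1000; 183/1000+117/500→417/1000; 61/250+339/1000→583/1000; 417/1000+583/1000→1. L = 1261/500 ≈ 2.5220.
L − H = 2.5220 − 2.4489 = 0.073 bits.

0.073 bits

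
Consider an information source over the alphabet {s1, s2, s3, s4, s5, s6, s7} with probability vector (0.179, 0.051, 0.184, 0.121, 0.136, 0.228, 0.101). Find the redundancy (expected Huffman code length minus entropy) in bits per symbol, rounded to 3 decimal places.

0.047 bits

Entropy H = −Σ p log₂ p ≈ 2.6931 bits.
Huffman merges: 51/1000+101/1000→19/125; 121/1000+17/125→257/1000; 19/125+179/1000→331/1000; 23/125+57/250→103/250; 257/1000+331/1000→147/250; 103/250+147/250→1. L = 137/50 ≈ 2.7400.
L − H = 2.7400 − 2.6931 = 0.047 bits.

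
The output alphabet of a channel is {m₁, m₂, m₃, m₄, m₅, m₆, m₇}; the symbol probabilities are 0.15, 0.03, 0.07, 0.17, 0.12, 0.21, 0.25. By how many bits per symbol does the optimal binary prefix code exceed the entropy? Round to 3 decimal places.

0.035 bits

Entropy H = −Σ p log₂ p ≈ 2.6053 bits.
Huffman merges: 3/100+7/100→1/10; 1/10+3/25→11/50; 3/20+17/100→8/25; 21/100+11/50→43/100; 1/4+8/25→57/100; 43/100+57/100→1. L = 66/25 ≈ 2.6400.
L − H = 2.6400 − 2.6053 = 0.035 bits.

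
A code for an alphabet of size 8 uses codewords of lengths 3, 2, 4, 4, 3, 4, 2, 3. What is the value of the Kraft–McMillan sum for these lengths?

With common denominator 2^4 = 16: Σ 2^(−ℓᵢ) = 2/16 + 4/16 + 1/16 + 1/16 + 2/16 + 1/16 + 4/16 + 2/16 = 17/16 = 1.0625.

1.0625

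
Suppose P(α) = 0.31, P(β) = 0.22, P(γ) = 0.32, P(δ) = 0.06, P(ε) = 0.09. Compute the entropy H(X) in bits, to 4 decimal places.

2.0866 bits

H = −Σ pᵢ log₂ pᵢ.
−0.31·log₂(0.31) = 0.5238
−0.22·log₂(0.22) = 0.4806
−0.32·log₂(0.32) = 0.5260
−0.06·log₂(0.06) = 0.2435
−0.09·log₂(0.09) = 0.3127
Sum ≈ 2.0866 → 2.0866 bits.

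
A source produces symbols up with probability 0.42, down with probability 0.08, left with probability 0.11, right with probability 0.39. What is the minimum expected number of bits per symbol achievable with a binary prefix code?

Repeatedly combine the two least-probable nodes; the expected code length is the sum of the merged weights.
merge 2/25 + 11/100 → 19/100
merge 19/100 + 39/100 → 29/50
merge 21/50 + 29/50 → 1
L = 19/100 + 29/50 + 1 = 177/100 = 1.77 bits/symbol.

1.77 bits/symbol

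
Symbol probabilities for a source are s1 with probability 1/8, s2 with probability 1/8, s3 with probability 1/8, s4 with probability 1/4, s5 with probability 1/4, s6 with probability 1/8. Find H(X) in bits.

Each probability is a power of 1/2, so log₂(1/p) is an integer.
H = Σ p·log₂(1/p) = 1/8·3 + 1/8·3 + 1/8·3 + 1/4·2 + 1/4·2 + 1/8·3 = 2.5 bits.

2.5 bits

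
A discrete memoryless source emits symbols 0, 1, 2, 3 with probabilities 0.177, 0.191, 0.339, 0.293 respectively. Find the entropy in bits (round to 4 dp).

1.9463 bits

H = −Σ pᵢ log₂ pᵢ.
−0.177·log₂(0.177) = 0.4422
−0.191·log₂(0.191) = 0.4562
−0.339·log₂(0.339) = 0.5291
−0.293·log₂(0.293) = 0.5189
Sum ≈ 1.9463 → 1.9463 bits.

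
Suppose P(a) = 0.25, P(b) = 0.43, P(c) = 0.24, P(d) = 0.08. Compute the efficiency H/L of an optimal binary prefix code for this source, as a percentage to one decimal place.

Entropy H = −Σ p log₂ p ≈ 1.8092 bits.
Huffman merges: 2/25+6/25→8/25; 1/4+8/25→57/100; 43/100+57/100→1. L = 189/100 ≈ 1.8900.
Efficiency = H/L = 1.8092/1.8900 = 95.7%.

95.7%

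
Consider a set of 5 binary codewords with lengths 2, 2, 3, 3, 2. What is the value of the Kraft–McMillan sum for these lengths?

1

With common denominator 2^3 = 8: Σ 2^(−ℓᵢ) = 2/8 + 2/8 + 1/8 + 1/8 + 2/8 = 8/8 = 1.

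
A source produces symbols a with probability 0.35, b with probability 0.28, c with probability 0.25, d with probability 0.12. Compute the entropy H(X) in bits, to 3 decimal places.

1.911 bits

H = −Σ pᵢ log₂ pᵢ.
−0.35·log₂(0.35) = 0.5301
−0.28·log₂(0.28) = 0.5142
−0.25·log₂(0.25) = 0.5000
−0.12·log₂(0.12) = 0.3671
Sum ≈ 1.9114 → 1.911 bits.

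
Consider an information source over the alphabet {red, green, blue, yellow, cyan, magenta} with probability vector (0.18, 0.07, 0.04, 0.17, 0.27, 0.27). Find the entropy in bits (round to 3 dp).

H = −Σ pᵢ log₂ pᵢ.
−0.18·log₂(0.18) = 0.4453
−0.07·log₂(0.07) = 0.2686
−0.04·log₂(0.04) = 0.1858
−0.17·log₂(0.17) = 0.4346
−0.27·log₂(0.27) = 0.5100
−0.27·log₂(0.27) = 0.5100
Sum ≈ 2.3542 → 2.354 bits.

2.354 bits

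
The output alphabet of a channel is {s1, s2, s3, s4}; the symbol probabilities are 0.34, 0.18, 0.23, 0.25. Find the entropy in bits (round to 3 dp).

H = −Σ pᵢ log₂ pᵢ.
−0.34·log₂(0.34) = 0.5292
−0.18·log₂(0.18) = 0.4453
−0.23·log₂(0.23) = 0.4877
−0.25·log₂(0.25) = 0.5000
Sum ≈ 1.9621 → 1.962 bits.

1.962 bits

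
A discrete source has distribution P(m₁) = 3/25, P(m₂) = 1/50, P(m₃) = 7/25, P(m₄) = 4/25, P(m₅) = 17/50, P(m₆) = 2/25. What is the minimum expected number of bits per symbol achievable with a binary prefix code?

2.32 bits/symbol

Repeatedly combine the two least-probable nodes; the expected code length is the sum of the merged weights.
merge 1/50 + 2/25 → 1/10
merge 1/10 + 3/25 → 11/50
merge 4/25 + 11/50 → 19/50
merge 7/25 + 17/50 → 31/50
merge 19/50 + 31/50 → 1
L = 1/10 + 11/50 + 19/50 + 31/50 + 1 = 58/25 = 2.32 bits/symbol.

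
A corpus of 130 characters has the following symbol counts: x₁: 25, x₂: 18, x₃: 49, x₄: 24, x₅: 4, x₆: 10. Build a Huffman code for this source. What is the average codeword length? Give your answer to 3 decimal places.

Probabilities are the counts divided by 130.
Repeatedly combine the two least-probable nodes; the expected code length is the sum of the merged weights.
merge 2/65 + 1/13 → 7/65
merge 7/65 + 9/65 → 16/65
merge 12/65 + 5/26 → 49/130
merge 16/65 + 49/130 → 81/130
merge 49/130 + 81/130 → 1
L = 7/65 + 16/65 + 49/130 + 81/130 + 1 = 153/65 ≈ 2.354 bits/symbol.

2.354 bits/symbol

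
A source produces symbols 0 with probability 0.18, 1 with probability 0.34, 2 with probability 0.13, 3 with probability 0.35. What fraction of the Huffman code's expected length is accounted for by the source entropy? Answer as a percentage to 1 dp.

Entropy H = −Σ p log₂ p ≈ 1.8872 bits.
Huffman merges: 13/100+9/50→31/100; 31/100+17/50→13/20; 7/20+13/20→1. L = 49/25 ≈ 1.9600.
Efficiency = H/L = 1.8872/1.9600 = 96.3%.

96.3%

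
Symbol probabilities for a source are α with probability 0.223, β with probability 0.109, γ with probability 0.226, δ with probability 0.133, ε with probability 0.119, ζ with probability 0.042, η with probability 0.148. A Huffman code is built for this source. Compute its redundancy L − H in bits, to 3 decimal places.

0.033 bits

Entropy H = −Σ p log₂ p ≈ 2.6688 bits.
Huffman merges: 21/500+109/1000→151/1000; 119/1000+133/1000→63/250; 37/250+151/1000→299/1000; 223/1000+113/500→449/1000; 63/250+299/1000→551/1000; 449/1000+551/1000→1. L = 1351/500 ≈ 2.7020.
L − H = 2.7020 − 2.6688 = 0.033 bits.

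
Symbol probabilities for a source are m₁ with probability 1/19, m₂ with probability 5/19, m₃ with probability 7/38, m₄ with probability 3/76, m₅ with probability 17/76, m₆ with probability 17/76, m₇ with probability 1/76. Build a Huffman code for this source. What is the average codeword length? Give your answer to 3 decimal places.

Repeatedly combine the two least-probable nodes; the expected code length is the sum of the merged weights.
merge 1/76 + 3/76 → 1/19
merge 1/19 + 1/19 → 2/19
merge 2/19 + 7/38 → 11/38
merge 17/76 + 17/76 → 17/38
merge 5/19 + 11/38 → 21/38
merge 17/38 + 21/38 → 1
L = 1/19 + 2/19 + 11/38 + 17/38 + 21/38 + 1 = 93/38 ≈ 2.447 bits/symbol.

2.447 bits/symbol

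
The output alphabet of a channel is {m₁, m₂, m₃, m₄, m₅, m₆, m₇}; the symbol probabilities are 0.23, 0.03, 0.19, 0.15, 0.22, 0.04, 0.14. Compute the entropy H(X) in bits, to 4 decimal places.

2.5686 bits

H = −Σ pᵢ log₂ pᵢ.
−0.23·log₂(0.23) = 0.4877
−0.03·log₂(0.03) = 0.1518
−0.19·log₂(0.19) = 0.4552
−0.15·log₂(0.15) = 0.4105
−0.22·log₂(0.22) = 0.4806
−0.04·log₂(0.04) = 0.1858
−0.14·log₂(0.14) = 0.3971
Sum ≈ 2.5686 → 2.5686 bits.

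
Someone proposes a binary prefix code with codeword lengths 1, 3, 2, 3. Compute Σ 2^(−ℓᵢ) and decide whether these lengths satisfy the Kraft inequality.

1; yes

With common denominator 2^3 = 8: Σ 2^(−ℓᵢ) = 4/8 + 1/8 + 2/8 + 1/8 = 8/8 = 1.
Kraft's inequality requires Σ ≤ 1; here Σ = 1 ≤ 1, so such a prefix code exists.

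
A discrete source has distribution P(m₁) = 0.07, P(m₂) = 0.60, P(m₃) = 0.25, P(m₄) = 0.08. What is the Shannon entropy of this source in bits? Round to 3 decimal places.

H = −Σ pᵢ log₂ pᵢ.
−0.07·log₂(0.07) = 0.2686
−0.60·log₂(0.60) = 0.4422
−0.25·log₂(0.25) = 0.5000
−0.08·log₂(0.08) = 0.2915
Sum ≈ 1.5022 → 1.502 bits.

1.502 bits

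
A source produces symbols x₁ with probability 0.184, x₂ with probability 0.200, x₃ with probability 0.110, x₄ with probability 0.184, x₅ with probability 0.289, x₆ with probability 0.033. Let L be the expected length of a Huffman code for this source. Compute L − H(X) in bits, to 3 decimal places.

Entropy H = −Σ p log₂ p ≈ 2.3934 bits.
Huffman merges: 33/1000+11/100→143/1000; 143/1000+23/125→327/1000; 23/125+1/5→48/125; 289/1000+327/1000→77/125; 48/125+77/125→1. L = 247/100 ≈ 2.4700.
L − H = 2.4700 − 2.3934 = 0.077 bits.

0.077 bits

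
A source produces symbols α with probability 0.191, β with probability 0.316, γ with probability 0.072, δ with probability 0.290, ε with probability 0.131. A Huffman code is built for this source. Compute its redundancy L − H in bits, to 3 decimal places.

Entropy H = −Σ p log₂ p ≈ 2.1567 bits.
Huffman merges: 9/125+131/1000→203/1000; 191/1000+203/1000→197/500; 29/100+79/250→303/500; 197/500+303/500→1. L = 2203/1000 ≈ 2.2030.
L − H = 2.2030 − 2.1567 = 0.046 bits.

0.046 bits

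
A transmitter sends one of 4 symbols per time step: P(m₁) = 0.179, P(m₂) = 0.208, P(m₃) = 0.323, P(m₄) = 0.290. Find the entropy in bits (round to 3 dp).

H = −Σ pᵢ log₂ pᵢ.
−0.179·log₂(0.179) = 0.4443
−0.208·log₂(0.208) = 0.4712
−0.323·log₂(0.323) = 0.5266
−0.290·log₂(0.290) = 0.5179
Sum ≈ 1.9600 → 1.960 bits.

1.960 bits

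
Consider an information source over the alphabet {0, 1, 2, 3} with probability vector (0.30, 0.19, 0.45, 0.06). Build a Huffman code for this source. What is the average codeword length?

1.8 bits/symbol

Repeatedly combine the two least-probable nodes; the expected code length is the sum of the merged weights.
merge 3/50 + 19/100 → 1/4
merge 1/4 + 3/10 → 11/20
merge 9/20 + 11/20 → 1
L = 1/4 + 11/20 + 1 = 9/5 = 1.8 bits/symbol.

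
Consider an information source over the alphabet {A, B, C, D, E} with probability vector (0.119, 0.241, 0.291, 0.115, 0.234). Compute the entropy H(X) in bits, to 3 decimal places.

2.228 bits

H = −Σ pᵢ log₂ pᵢ.
−0.119·log₂(0.119) = 0.3654
−0.241·log₂(0.241) = 0.4947
−0.291·log₂(0.291) = 0.5182
−0.115·log₂(0.115) = 0.3588
−0.234·log₂(0.234) = 0.4903
Sum ≈ 2.2276 → 2.228 bits.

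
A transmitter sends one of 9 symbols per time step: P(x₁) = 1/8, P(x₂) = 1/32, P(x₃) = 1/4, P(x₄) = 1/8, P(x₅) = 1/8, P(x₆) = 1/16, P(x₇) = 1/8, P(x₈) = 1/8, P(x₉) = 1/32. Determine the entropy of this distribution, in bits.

2.9375 bits

Each probability is a power of 1/2, so log₂(1/p) is an integer.
H = Σ p·log₂(1/p) = 1/8·3 + 1/32·5 + 1/4·2 + 1/8·3 + 1/8·3 + 1/16·4 + 1/8·3 + 1/8·3 + 1/32·5 = 2.9375 bits.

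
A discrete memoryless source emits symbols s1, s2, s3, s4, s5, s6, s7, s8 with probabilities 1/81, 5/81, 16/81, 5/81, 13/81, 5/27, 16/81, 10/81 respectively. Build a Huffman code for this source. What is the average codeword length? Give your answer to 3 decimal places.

2.815 bits/symbol

Repeatedly combine the two least-probable nodes; the expected code length is the sum of the merged weights.
merge 1/81 + 5/81 → 2/27
merge 5/81 + 2/27 → 11/81
merge 10/81 + 11/81 → 7/27
merge 13/81 + 5/27 → 28/81
merge 16/81 + 16/81 → 32/81
merge 7/27 + 28/81 → 49/81
merge 32/81 + 49/81 → 1
L = 2/27 + 11/81 + 7/27 + 28/81 + 32/81 + 49/81 + 1 = 76/27 ≈ 2.815 bits/symbol.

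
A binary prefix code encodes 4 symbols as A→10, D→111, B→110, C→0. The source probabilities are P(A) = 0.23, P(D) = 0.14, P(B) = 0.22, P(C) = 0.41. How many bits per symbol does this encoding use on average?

1.95 bits/symbol

L̄ = Σ pᵢ·ℓᵢ = 0.23·2 + 0.14·3 + 0.22·3 + 0.41·1 = 1.95 bits/symbol.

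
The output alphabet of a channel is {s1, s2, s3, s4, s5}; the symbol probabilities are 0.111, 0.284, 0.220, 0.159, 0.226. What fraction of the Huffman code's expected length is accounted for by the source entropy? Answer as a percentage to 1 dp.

Entropy H = −Σ p log₂ p ≈ 2.2551 bits.
Huffman merges: 111/1000+159/1000→27/100; 11/50+113/500→223/500; 27/100+71/250→277/500; 223/500+277/500→1. L = 227/100 ≈ 2.2700.
Efficiency = H/L = 2.2551/2.2700 = 99.3%.

99.3%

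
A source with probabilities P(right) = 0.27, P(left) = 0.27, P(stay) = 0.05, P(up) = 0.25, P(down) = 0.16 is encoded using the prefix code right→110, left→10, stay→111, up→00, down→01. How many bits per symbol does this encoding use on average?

2.32 bits/symbol

L̄ = Σ pᵢ·ℓᵢ = 0.27·3 + 0.27·2 + 0.05·3 + 0.25·2 + 0.16·2 = 2.32 bits/symbol.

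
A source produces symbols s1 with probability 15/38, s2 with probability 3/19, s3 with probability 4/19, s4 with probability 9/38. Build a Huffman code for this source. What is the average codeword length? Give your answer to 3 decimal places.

Repeatedly combine the two least-probable nodes; the expected code length is the sum of the merged weights.
merge 3/19 + 4/19 → 7/19
merge 9/38 + 7/19 → 23/38
merge 15/38 + 23/38 → 1
L = 7/19 + 23/38 + 1 = 75/38 ≈ 1.974 bits/symbol.

1.974 bits/symbol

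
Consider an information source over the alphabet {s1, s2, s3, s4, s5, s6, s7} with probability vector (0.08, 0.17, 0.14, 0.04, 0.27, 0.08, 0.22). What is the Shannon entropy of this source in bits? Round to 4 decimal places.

H = −Σ pᵢ log₂ pᵢ.
−0.08·log₂(0.08) = 0.2915
−0.17·log₂(0.17) = 0.4346
−0.14·log₂(0.14) = 0.3971
−0.04·log₂(0.04) = 0.1858
−0.27·log₂(0.27) = 0.5100
−0.08·log₂(0.08) = 0.2915
−0.22·log₂(0.22) = 0.4806
Sum ≈ 2.5911 → 2.5911 bits.

2.5911 bits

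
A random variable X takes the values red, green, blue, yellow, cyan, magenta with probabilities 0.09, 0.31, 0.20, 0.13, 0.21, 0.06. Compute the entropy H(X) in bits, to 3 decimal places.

2.400 bits

H = −Σ pᵢ log₂ pᵢ.
−0.09·log₂(0.09) = 0.3127
−0.31·log₂(0.31) = 0.5238
−0.20·log₂(0.20) = 0.4644
−0.13·log₂(0.13) = 0.3826
−0.21·log₂(0.21) = 0.4728
−0.06·log₂(0.06) = 0.2435
Sum ≈ 2.3998 → 2.400 bits.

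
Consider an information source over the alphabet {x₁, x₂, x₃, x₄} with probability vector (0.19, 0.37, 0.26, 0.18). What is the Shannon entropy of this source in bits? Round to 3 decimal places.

1.937 bits

H = −Σ pᵢ log₂ pᵢ.
−0.19·log₂(0.19) = 0.4552
−0.37·log₂(0.37) = 0.5307
−0.26·log₂(0.26) = 0.5053
−0.18·log₂(0.18) = 0.4453
Sum ≈ 1.9366 → 1.937 bits.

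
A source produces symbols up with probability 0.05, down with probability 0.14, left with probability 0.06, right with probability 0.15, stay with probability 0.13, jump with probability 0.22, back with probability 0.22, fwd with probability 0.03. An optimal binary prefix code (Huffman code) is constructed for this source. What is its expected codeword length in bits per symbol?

2.78 bits/symbol

Repeatedly combine the two least-probable nodes; the expected code length is the sum of the merged weights.
merge 3/100 + 1/20 → 2/25
merge 3/50 + 2/25 → 7/50
merge 13/100 + 7/50 → 27/100
merge 7/50 + 3/20 → 29/100
merge 11/50 + 11/50 → 11/25
merge 27/100 + 29/100 → 14/25
merge 11/25 + 14/25 → 1
L = 2/25 + 7/50 + 27/100 + 29/100 + 11/25 + 14/25 + 1 = 139/50 = 2.78 bits/symbol.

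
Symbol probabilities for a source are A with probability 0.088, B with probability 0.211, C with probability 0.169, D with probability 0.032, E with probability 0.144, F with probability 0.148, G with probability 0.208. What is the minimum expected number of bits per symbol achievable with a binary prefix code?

Repeatedly combine the two least-probable nodes; the expected code length is the sum of the merged weights.
merge 4/125 + 11/125 → 3/25
merge 3/25 + 18/125 → 33/125
merge 37/250 + 169/1000 → 317/1000
merge 26/125 + 211/1000 → 419/1000
merge 33/125 + 317/1000 → 581/1000
merge 419/1000 + 581/1000 → 1
L = 3/25 + 33/125 + 317/1000 + 419/1000 + 581/1000 + 1 = 2701/1000 = 2.701 bits/symbol.

2.701 bits/symbol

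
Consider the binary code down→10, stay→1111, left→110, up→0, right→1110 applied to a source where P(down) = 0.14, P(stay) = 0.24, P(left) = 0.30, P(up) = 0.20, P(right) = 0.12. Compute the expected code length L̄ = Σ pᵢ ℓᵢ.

2.82 bits/symbol

L̄ = Σ pᵢ·ℓᵢ = 0.14·2 + 0.24·4 + 0.30·3 + 0.20·1 + 0.12·4 = 2.82 bits/symbol.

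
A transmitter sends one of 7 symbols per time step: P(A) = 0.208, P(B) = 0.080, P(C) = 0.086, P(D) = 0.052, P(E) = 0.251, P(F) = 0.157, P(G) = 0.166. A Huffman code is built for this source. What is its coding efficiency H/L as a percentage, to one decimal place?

98.7%

Entropy H = −Σ p log₂ p ≈ 2.6389 bits.
Huffman merges: 13/250+2/25→33/250; 43/500+33/250→109/500; 157/1000+83/500→323/1000; 26/125+109/500→213/500; 251/1000+323/1000→287/500; 213/500+287/500→1. L = 2673/1000 ≈ 2.6730.
Efficiency = H/L = 2.6389/2.6730 = 98.7%.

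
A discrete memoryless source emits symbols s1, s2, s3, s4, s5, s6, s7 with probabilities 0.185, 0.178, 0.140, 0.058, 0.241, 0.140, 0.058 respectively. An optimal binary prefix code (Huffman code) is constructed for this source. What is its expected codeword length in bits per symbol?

2.69 bits/symbol

Repeatedly combine the two least-probable nodes; the expected code length is the sum of the merged weights.
merge 29/500 + 29/500 → 29/250
merge 29/250 + 7/50 → 32/125
merge 7/50 + 89/500 → 159/500
merge 37/200 + 241/1000 → 213/500
merge 32/125 + 159/500 → 287/500
merge 213/500 + 287/500 → 1
L = 29/250 + 32/125 + 159/500 + 213/500 + 287/500 + 1 = 269/100 = 2.69 bits/symbol.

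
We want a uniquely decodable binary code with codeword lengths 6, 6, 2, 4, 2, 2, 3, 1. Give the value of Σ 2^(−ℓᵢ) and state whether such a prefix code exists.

1.46875; no

With common denominator 2^6 = 64: Σ 2^(−ℓᵢ) = 1/64 + 1/64 + 16/64 + 4/64 + 16/64 + 16/64 + 8/64 + 32/64 = 94/64 = 1.46875.
Kraft's inequality requires Σ ≤ 1; here Σ = 1.46875 > 1, so no such prefix code exists.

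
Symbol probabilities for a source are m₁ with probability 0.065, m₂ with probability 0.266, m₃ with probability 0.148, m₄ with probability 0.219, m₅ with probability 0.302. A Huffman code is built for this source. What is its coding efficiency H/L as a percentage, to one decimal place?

98.2%

Entropy H = −Σ p log₂ p ≈ 2.1739 bits.
Huffman merges: 13/200+37/250→213/1000; 213/1000+219/1000→54/125; 133/500+151/500→71/125; 54/125+71/125→1. L = 2213/1000 ≈ 2.2130.
Efficiency = H/L = 2.1739/2.2130 = 98.2%.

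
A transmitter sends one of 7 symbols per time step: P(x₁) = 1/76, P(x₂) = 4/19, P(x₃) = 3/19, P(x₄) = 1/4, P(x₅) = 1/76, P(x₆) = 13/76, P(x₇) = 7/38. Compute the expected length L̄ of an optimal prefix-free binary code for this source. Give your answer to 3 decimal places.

2.566 bits/symbol

Repeatedly combine the two least-probable nodes; the expected code length is the sum of the merged weights.
merge 1/76 + 1/76 → 1/38
merge 1/38 + 3/19 → 7/38
merge 13/76 + 7/38 → 27/76
merge 7/38 + 4/19 → 15/38
merge 1/4 + 27/76 → 23/38
merge 15/38 + 23/38 → 1
L = 1/38 + 7/38 + 27/76 + 15/38 + 23/38 + 1 = 195/76 ≈ 2.566 bits/symbol.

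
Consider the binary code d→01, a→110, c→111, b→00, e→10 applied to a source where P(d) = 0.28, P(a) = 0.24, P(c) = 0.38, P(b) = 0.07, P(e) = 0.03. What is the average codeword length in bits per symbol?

2.62 bits/symbol

L̄ = Σ pᵢ·ℓᵢ = 0.28·2 + 0.24·3 + 0.38·3 + 0.07·2 + 0.03·2 = 2.62 bits/symbol.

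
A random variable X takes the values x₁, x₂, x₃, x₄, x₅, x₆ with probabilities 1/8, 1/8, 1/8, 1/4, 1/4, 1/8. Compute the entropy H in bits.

Each probability is a power of 1/2, so log₂(1/p) is an integer.
H = Σ p·log₂(1/p) = 1/8·3 + 1/8·3 + 1/8·3 + 1/4·2 + 1/4·2 + 1/8·3 = 2.5 bits.

2.5 bits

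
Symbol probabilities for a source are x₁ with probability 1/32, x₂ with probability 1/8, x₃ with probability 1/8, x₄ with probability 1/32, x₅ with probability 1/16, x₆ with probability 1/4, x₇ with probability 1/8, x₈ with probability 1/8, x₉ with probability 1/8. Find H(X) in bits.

Each probability is a power of 1/2, so log₂(1/p) is an integer.
H = Σ p·log₂(1/p) = 1/32·5 + 1/8·3 + 1/8·3 + 1/32·5 + 1/16·4 + 1/4·2 + 1/8·3 + 1/8·3 + 1/8·3 = 2.9375 bits.

2.9375 bits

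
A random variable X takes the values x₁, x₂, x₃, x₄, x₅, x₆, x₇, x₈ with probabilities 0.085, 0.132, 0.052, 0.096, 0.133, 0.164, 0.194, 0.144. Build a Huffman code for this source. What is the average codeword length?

Repeatedly combine the two least-probable nodes; the expected code length is the sum of the merged weights.
merge 13/250 + 17/200 → 137/1000
merge 12/125 + 33/250 → 57/250
merge 133/1000 + 137/1000 → 27/100
merge 18/125 + 41/250 → 77/250
merge 97/500 + 57/250 → 211/500
merge 27/100 + 77/250 → 289/500
merge 211/500 + 289/500 → 1
L = 137/1000 + 57/250 + 27/100 + 77/250 + 211/500 + 289/500 + 1 = 2943/1000 = 2.943 bits/symbol.

2.943 bits/symbol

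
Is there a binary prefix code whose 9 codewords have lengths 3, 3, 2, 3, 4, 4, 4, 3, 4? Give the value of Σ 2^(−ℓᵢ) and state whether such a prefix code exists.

1; yes

With common denominator 2^4 = 16: Σ 2^(−ℓᵢ) = 2/16 + 2/16 + 4/16 + 2/16 + 1/16 + 1/16 + 1/16 + 2/16 + 1/16 = 16/16 = 1.
Kraft's inequality requires Σ ≤ 1; here Σ = 1 ≤ 1, so such a prefix code exists.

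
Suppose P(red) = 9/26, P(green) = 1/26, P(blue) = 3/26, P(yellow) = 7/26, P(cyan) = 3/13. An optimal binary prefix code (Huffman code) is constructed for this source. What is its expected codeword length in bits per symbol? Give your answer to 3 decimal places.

Repeatedly combine the two least-probable nodes; the expected code length is the sum of the merged weights.
merge 1/26 + 3/26 → 2/13
merge 2/13 + 3/13 → 5/13
merge 7/26 + 9/26 → 8/13
merge 5/13 + 8/13 → 1
L = 2/13 + 5/13 + 8/13 + 1 = 28/13 ≈ 2.154 bits/symbol.

2.154 bits/symbol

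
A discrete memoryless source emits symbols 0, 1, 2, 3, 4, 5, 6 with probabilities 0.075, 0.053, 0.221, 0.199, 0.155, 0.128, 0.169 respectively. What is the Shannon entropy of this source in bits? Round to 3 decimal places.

2.680 bits

H = −Σ pᵢ log₂ pᵢ.
−0.075·log₂(0.075) = 0.2803
−0.053·log₂(0.053) = 0.2246
−0.221·log₂(0.221) = 0.4813
−0.199·log₂(0.199) = 0.4635
−0.155·log₂(0.155) = 0.4169
−0.128·log₂(0.128) = 0.3796
−0.169·log₂(0.169) = 0.4335
Sum ≈ 2.6797 → 2.680 bits.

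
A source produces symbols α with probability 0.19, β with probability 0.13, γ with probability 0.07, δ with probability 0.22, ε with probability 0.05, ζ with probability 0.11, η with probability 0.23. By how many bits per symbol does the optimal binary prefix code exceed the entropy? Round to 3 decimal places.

0.029 bits

Entropy H = −Σ p log₂ p ≈ 2.6410 bits.
Huffman merges: 1/20+7/100→3/25; 11/100+3/25→23/100; 13/100+19/100→8/25; 11/50+23/100→9/20; 23/100+8/25→11/20; 9/20+11/20→1. L = 267/100 ≈ 2.6700.
L − H = 2.6700 − 2.6410 = 0.029 bits.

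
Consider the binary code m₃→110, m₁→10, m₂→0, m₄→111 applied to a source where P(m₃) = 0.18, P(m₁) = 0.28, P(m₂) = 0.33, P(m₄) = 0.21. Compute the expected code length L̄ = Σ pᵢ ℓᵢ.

L̄ = Σ pᵢ·ℓᵢ = 0.18·3 + 0.28·2 + 0.33·1 + 0.21·3 = 2.06 bits/symbol.

2.06 bits/symbol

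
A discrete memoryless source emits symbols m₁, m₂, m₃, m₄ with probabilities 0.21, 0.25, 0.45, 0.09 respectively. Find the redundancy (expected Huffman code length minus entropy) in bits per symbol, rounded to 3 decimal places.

0.046 bits

Entropy H = −Σ p log₂ p ≈ 1.8039 bits.
Huffman merges: 9/100+21/100→3/10; 1/4+3/10→11/20; 9/20+11/20→1. L = 37/20 ≈ 1.8500.
L − H = 1.8500 − 1.8039 = 0.046 bits.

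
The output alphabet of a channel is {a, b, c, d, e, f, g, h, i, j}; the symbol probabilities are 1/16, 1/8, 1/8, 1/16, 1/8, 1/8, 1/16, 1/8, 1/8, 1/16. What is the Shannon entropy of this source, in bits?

Each probability is a power of 1/2, so log₂(1/p) is an integer.
H = Σ p·log₂(1/p) = 1/16·4 + 1/8·3 + 1/8·3 + 1/16·4 + 1/8·3 + 1/8·3 + 1/16·4 + 1/8·3 + 1/8·3 + 1/16·4 = 3.25 bits.

3.25 bits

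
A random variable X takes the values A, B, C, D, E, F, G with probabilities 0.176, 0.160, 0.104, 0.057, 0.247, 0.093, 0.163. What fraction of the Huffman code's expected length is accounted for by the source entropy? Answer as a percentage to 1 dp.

98.4%

Entropy H = −Σ p log₂ p ≈ 2.6829 bits.
Huffman merges: 57/1000+93/1000→3/20; 13/125+3/20→127/500; 4/25+163/1000→323/1000; 22/125+247/1000→423/1000; 127/500+323/1000→577/1000; 423/1000+577/1000→1. L = 2727/1000 ≈ 2.7270.
Efficiency = H/L = 2.6829/2.7270 = 98.4%.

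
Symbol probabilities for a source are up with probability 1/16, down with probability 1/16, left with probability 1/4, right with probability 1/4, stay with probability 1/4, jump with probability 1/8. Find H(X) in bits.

Each probability is a power of 1/2, so log₂(1/p) is an integer.
H = Σ p·log₂(1/p) = 1/16·4 + 1/16·4 + 1/4·2 + 1/4·2 + 1/4·2 + 1/8·3 = 2.375 bits.

2.375 bits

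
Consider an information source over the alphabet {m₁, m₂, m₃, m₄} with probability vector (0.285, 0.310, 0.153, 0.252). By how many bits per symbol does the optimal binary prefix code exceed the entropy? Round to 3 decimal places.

Entropy H = −Σ p log₂ p ≈ 1.9554 bits.
Huffman merges: 153/1000+63/250→81/200; 57/200+31/100→119/200; 81/200+119/200→1. L = 2 ≈ 2.0000.
L − H = 2.0000 − 1.9554 = 0.045 bits.

0.045 bits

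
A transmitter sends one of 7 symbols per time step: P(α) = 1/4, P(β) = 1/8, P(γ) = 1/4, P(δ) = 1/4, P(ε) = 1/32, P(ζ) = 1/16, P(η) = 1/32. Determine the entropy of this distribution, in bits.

Each probability is a power of 1/2, so log₂(1/p) is an integer.
H = Σ p·log₂(1/p) = 1/4·2 + 1/8·3 + 1/4·2 + 1/4·2 + 1/32·5 + 1/16·4 + 1/32·5 = 2.4375 bits.

2.4375 bits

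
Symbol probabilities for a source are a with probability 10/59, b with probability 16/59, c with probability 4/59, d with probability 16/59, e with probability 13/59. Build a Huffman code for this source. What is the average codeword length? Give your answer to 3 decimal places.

Repeatedly combine the two least-probable nodes; the expected code length is the sum of the merged weights.
merge 4/59 + 10/59 → 14/59
merge 13/59 + 14/59 → 27/59
merge 16/59 + 16/59 → 32/59
merge 27/59 + 32/59 → 1
L = 14/59 + 27/59 + 32/59 + 1 = 132/59 ≈ 2.237 bits/symbol.

2.237 bits/symbol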